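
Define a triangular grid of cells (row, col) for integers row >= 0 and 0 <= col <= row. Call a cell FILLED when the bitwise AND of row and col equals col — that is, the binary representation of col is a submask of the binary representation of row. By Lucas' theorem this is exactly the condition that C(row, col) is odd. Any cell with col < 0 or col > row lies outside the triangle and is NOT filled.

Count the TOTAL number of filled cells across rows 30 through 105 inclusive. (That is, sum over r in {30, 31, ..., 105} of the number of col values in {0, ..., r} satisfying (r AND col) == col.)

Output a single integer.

Answer: 1152

Derivation:
r30=11110 pc4: +16 =16
r31=11111 pc5: +32 =48
r32=100000 pc1: +2 =50
r33=100001 pc2: +4 =54
r34=100010 pc2: +4 =58
r35=100011 pc3: +8 =66
r36=100100 pc2: +4 =70
r37=100101 pc3: +8 =78
r38=100110 pc3: +8 =86
r39=100111 pc4: +16 =102
r40=101000 pc2: +4 =106
r41=101001 pc3: +8 =114
r42=101010 pc3: +8 =122
r43=101011 pc4: +16 =138
r44=101100 pc3: +8 =146
r45=101101 pc4: +16 =162
r46=101110 pc4: +16 =178
r47=101111 pc5: +32 =210
r48=110000 pc2: +4 =214
r49=110001 pc3: +8 =222
r50=110010 pc3: +8 =230
r51=110011 pc4: +16 =246
r52=110100 pc3: +8 =254
r53=110101 pc4: +16 =270
r54=110110 pc4: +16 =286
r55=110111 pc5: +32 =318
r56=111000 pc3: +8 =326
r57=111001 pc4: +16 =342
r58=111010 pc4: +16 =358
r59=111011 pc5: +32 =390
r60=111100 pc4: +16 =406
r61=111101 pc5: +32 =438
r62=111110 pc5: +32 =470
r63=111111 pc6: +64 =534
r64=1000000 pc1: +2 =536
r65=1000001 pc2: +4 =540
r66=1000010 pc2: +4 =544
r67=1000011 pc3: +8 =552
r68=1000100 pc2: +4 =556
r69=1000101 pc3: +8 =564
r70=1000110 pc3: +8 =572
r71=1000111 pc4: +16 =588
r72=1001000 pc2: +4 =592
r73=1001001 pc3: +8 =600
r74=1001010 pc3: +8 =608
r75=1001011 pc4: +16 =624
r76=1001100 pc3: +8 =632
r77=1001101 pc4: +16 =648
r78=1001110 pc4: +16 =664
r79=1001111 pc5: +32 =696
r80=1010000 pc2: +4 =700
r81=1010001 pc3: +8 =708
r82=1010010 pc3: +8 =716
r83=1010011 pc4: +16 =732
r84=1010100 pc3: +8 =740
r85=1010101 pc4: +16 =756
r86=1010110 pc4: +16 =772
r87=1010111 pc5: +32 =804
r88=1011000 pc3: +8 =812
r89=1011001 pc4: +16 =828
r90=1011010 pc4: +16 =844
r91=1011011 pc5: +32 =876
r92=1011100 pc4: +16 =892
r93=1011101 pc5: +32 =924
r94=1011110 pc5: +32 =956
r95=1011111 pc6: +64 =1020
r96=1100000 pc2: +4 =1024
r97=1100001 pc3: +8 =1032
r98=1100010 pc3: +8 =1040
r99=1100011 pc4: +16 =1056
r100=1100100 pc3: +8 =1064
r101=1100101 pc4: +16 =1080
r102=1100110 pc4: +16 =1096
r103=1100111 pc5: +32 =1128
r104=1101000 pc3: +8 =1136
r105=1101001 pc4: +16 =1152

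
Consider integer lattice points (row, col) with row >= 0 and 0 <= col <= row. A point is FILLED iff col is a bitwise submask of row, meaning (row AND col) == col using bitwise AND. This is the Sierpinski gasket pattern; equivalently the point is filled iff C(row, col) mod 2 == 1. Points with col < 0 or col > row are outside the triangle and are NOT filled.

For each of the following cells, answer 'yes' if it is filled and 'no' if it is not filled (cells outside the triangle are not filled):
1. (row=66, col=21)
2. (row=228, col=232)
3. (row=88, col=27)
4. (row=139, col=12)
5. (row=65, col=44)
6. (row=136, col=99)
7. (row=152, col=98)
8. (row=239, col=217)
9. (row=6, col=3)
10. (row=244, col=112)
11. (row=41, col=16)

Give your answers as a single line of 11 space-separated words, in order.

(66,21): row=0b1000010, col=0b10101, row AND col = 0b0 = 0; 0 != 21 -> empty
(228,232): col outside [0, 228] -> not filled
(88,27): row=0b1011000, col=0b11011, row AND col = 0b11000 = 24; 24 != 27 -> empty
(139,12): row=0b10001011, col=0b1100, row AND col = 0b1000 = 8; 8 != 12 -> empty
(65,44): row=0b1000001, col=0b101100, row AND col = 0b0 = 0; 0 != 44 -> empty
(136,99): row=0b10001000, col=0b1100011, row AND col = 0b0 = 0; 0 != 99 -> empty
(152,98): row=0b10011000, col=0b1100010, row AND col = 0b0 = 0; 0 != 98 -> empty
(239,217): row=0b11101111, col=0b11011001, row AND col = 0b11001001 = 201; 201 != 217 -> empty
(6,3): row=0b110, col=0b11, row AND col = 0b10 = 2; 2 != 3 -> empty
(244,112): row=0b11110100, col=0b1110000, row AND col = 0b1110000 = 112; 112 == 112 -> filled
(41,16): row=0b101001, col=0b10000, row AND col = 0b0 = 0; 0 != 16 -> empty

Answer: no no no no no no no no no yes no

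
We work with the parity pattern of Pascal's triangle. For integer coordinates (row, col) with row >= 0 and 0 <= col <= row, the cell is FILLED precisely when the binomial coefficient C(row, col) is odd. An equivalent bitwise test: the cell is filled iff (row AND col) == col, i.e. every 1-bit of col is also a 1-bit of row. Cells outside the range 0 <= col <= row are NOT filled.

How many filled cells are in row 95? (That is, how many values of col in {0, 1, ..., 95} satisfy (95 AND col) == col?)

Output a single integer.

95 in binary = 1011111
popcount(95) = number of 1-bits in 1011111 = 6
A col c satisfies (95 AND c) == c iff every set bit of c is also set in 95; each of the 6 set bits of 95 can independently be on or off in c.
count = 2^6 = 64

Answer: 64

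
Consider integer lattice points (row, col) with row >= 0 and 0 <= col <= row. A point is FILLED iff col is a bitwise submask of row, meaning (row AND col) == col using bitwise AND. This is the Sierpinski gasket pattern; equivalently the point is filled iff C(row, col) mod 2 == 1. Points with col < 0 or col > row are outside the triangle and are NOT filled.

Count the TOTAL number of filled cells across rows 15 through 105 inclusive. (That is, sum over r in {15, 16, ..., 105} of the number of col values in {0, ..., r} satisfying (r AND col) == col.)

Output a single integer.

Answer: 1282

Derivation:
r15=1111 pc4: +16 =16
r16=10000 pc1: +2 =18
r17=10001 pc2: +4 =22
r18=10010 pc2: +4 =26
r19=10011 pc3: +8 =34
r20=10100 pc2: +4 =38
r21=10101 pc3: +8 =46
r22=10110 pc3: +8 =54
r23=10111 pc4: +16 =70
r24=11000 pc2: +4 =74
r25=11001 pc3: +8 =82
r26=11010 pc3: +8 =90
r27=11011 pc4: +16 =106
r28=11100 pc3: +8 =114
r29=11101 pc4: +16 =130
r30=11110 pc4: +16 =146
r31=11111 pc5: +32 =178
r32=100000 pc1: +2 =180
r33=100001 pc2: +4 =184
r34=100010 pc2: +4 =188
r35=100011 pc3: +8 =196
r36=100100 pc2: +4 =200
r37=100101 pc3: +8 =208
r38=100110 pc3: +8 =216
r39=100111 pc4: +16 =232
r40=101000 pc2: +4 =236
r41=101001 pc3: +8 =244
r42=101010 pc3: +8 =252
r43=101011 pc4: +16 =268
r44=101100 pc3: +8 =276
r45=101101 pc4: +16 =292
r46=101110 pc4: +16 =308
r47=101111 pc5: +32 =340
r48=110000 pc2: +4 =344
r49=110001 pc3: +8 =352
r50=110010 pc3: +8 =360
r51=110011 pc4: +16 =376
r52=110100 pc3: +8 =384
r53=110101 pc4: +16 =400
r54=110110 pc4: +16 =416
r55=110111 pc5: +32 =448
r56=111000 pc3: +8 =456
r57=111001 pc4: +16 =472
r58=111010 pc4: +16 =488
r59=111011 pc5: +32 =520
r60=111100 pc4: +16 =536
r61=111101 pc5: +32 =568
r62=111110 pc5: +32 =600
r63=111111 pc6: +64 =664
r64=1000000 pc1: +2 =666
r65=1000001 pc2: +4 =670
r66=1000010 pc2: +4 =674
r67=1000011 pc3: +8 =682
r68=1000100 pc2: +4 =686
r69=1000101 pc3: +8 =694
r70=1000110 pc3: +8 =702
r71=1000111 pc4: +16 =718
r72=1001000 pc2: +4 =722
r73=1001001 pc3: +8 =730
r74=1001010 pc3: +8 =738
r75=1001011 pc4: +16 =754
r76=1001100 pc3: +8 =762
r77=1001101 pc4: +16 =778
r78=1001110 pc4: +16 =794
r79=1001111 pc5: +32 =826
r80=1010000 pc2: +4 =830
r81=1010001 pc3: +8 =838
r82=1010010 pc3: +8 =846
r83=1010011 pc4: +16 =862
r84=1010100 pc3: +8 =870
r85=1010101 pc4: +16 =886
r86=1010110 pc4: +16 =902
r87=1010111 pc5: +32 =934
r88=1011000 pc3: +8 =942
r89=1011001 pc4: +16 =958
r90=1011010 pc4: +16 =974
r91=1011011 pc5: +32 =1006
r92=1011100 pc4: +16 =1022
r93=1011101 pc5: +32 =1054
r94=1011110 pc5: +32 =1086
r95=1011111 pc6: +64 =1150
r96=1100000 pc2: +4 =1154
r97=1100001 pc3: +8 =1162
r98=1100010 pc3: +8 =1170
r99=1100011 pc4: +16 =1186
r100=1100100 pc3: +8 =1194
r101=1100101 pc4: +16 =1210
r102=1100110 pc4: +16 =1226
r103=1100111 pc5: +32 =1258
r104=1101000 pc3: +8 =1266
r105=1101001 pc4: +16 =1282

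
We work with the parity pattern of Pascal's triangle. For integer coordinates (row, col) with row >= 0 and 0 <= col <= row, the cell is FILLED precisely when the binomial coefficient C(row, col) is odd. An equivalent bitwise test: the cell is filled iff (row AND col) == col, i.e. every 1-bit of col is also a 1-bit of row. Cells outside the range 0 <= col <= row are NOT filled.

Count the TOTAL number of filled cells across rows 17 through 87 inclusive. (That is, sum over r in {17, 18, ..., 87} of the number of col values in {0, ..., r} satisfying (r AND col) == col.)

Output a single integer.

Answer: 916

Derivation:
r17=10001 pc2: +4 =4
r18=10010 pc2: +4 =8
r19=10011 pc3: +8 =16
r20=10100 pc2: +4 =20
r21=10101 pc3: +8 =28
r22=10110 pc3: +8 =36
r23=10111 pc4: +16 =52
r24=11000 pc2: +4 =56
r25=11001 pc3: +8 =64
r26=11010 pc3: +8 =72
r27=11011 pc4: +16 =88
r28=11100 pc3: +8 =96
r29=11101 pc4: +16 =112
r30=11110 pc4: +16 =128
r31=11111 pc5: +32 =160
r32=100000 pc1: +2 =162
r33=100001 pc2: +4 =166
r34=100010 pc2: +4 =170
r35=100011 pc3: +8 =178
r36=100100 pc2: +4 =182
r37=100101 pc3: +8 =190
r38=100110 pc3: +8 =198
r39=100111 pc4: +16 =214
r40=101000 pc2: +4 =218
r41=101001 pc3: +8 =226
r42=101010 pc3: +8 =234
r43=101011 pc4: +16 =250
r44=101100 pc3: +8 =258
r45=101101 pc4: +16 =274
r46=101110 pc4: +16 =290
r47=101111 pc5: +32 =322
r48=110000 pc2: +4 =326
r49=110001 pc3: +8 =334
r50=110010 pc3: +8 =342
r51=110011 pc4: +16 =358
r52=110100 pc3: +8 =366
r53=110101 pc4: +16 =382
r54=110110 pc4: +16 =398
r55=110111 pc5: +32 =430
r56=111000 pc3: +8 =438
r57=111001 pc4: +16 =454
r58=111010 pc4: +16 =470
r59=111011 pc5: +32 =502
r60=111100 pc4: +16 =518
r61=111101 pc5: +32 =550
r62=111110 pc5: +32 =582
r63=111111 pc6: +64 =646
r64=1000000 pc1: +2 =648
r65=1000001 pc2: +4 =652
r66=1000010 pc2: +4 =656
r67=1000011 pc3: +8 =664
r68=1000100 pc2: +4 =668
r69=1000101 pc3: +8 =676
r70=1000110 pc3: +8 =684
r71=1000111 pc4: +16 =700
r72=1001000 pc2: +4 =704
r73=1001001 pc3: +8 =712
r74=1001010 pc3: +8 =720
r75=1001011 pc4: +16 =736
r76=1001100 pc3: +8 =744
r77=1001101 pc4: +16 =760
r78=1001110 pc4: +16 =776
r79=1001111 pc5: +32 =808
r80=1010000 pc2: +4 =812
r81=1010001 pc3: +8 =820
r82=1010010 pc3: +8 =828
r83=1010011 pc4: +16 =844
r84=1010100 pc3: +8 =852
r85=1010101 pc4: +16 =868
r86=1010110 pc4: +16 =884
r87=1010111 pc5: +32 =916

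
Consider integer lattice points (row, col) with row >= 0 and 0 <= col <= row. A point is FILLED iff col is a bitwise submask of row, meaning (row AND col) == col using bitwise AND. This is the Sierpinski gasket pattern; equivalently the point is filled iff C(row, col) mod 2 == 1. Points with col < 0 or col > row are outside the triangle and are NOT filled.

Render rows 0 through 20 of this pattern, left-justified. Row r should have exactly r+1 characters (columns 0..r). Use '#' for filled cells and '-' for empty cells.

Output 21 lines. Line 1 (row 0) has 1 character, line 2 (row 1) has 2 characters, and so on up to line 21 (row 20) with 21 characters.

r0=0: #
r1=1: ##
r2=10: #-#
r3=11: ####
r4=100: #---#
r5=101: ##--##
r6=110: #-#-#-#
r7=111: ########
r8=1000: #-------#
r9=1001: ##------##
r10=1010: #-#-----#-#
r11=1011: ####----####
r12=1100: #---#---#---#
r13=1101: ##--##--##--##
r14=1110: #-#-#-#-#-#-#-#
r15=1111: ################
r16=10000: #---------------#
r17=10001: ##--------------##
r18=10010: #-#-------------#-#
r19=10011: ####------------####
r20=10100: #---#-----------#---#

Answer: #
##
#-#
####
#---#
##--##
#-#-#-#
########
#-------#
##------##
#-#-----#-#
####----####
#---#---#---#
##--##--##--##
#-#-#-#-#-#-#-#
################
#---------------#
##--------------##
#-#-------------#-#
####------------####
#---#-----------#---#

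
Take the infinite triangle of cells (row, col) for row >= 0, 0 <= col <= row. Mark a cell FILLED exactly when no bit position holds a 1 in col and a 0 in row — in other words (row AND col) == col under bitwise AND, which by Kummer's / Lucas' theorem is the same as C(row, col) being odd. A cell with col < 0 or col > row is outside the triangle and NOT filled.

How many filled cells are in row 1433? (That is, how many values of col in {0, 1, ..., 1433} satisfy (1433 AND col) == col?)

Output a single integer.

Answer: 64

Derivation:
1433 in binary = 10110011001
popcount(1433) = number of 1-bits in 10110011001 = 6
A col c satisfies (1433 AND c) == c iff every set bit of c is also set in 1433; each of the 6 set bits of 1433 can independently be on or off in c.
count = 2^6 = 64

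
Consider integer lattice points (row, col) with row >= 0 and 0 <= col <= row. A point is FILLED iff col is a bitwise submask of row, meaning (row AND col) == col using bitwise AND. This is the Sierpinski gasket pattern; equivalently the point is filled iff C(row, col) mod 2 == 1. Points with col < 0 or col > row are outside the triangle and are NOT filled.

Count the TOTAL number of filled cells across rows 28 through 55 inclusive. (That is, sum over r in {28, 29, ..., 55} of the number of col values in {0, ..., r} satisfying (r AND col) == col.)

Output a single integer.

Answer: 342

Derivation:
r28=11100 pc3: +8 =8
r29=11101 pc4: +16 =24
r30=11110 pc4: +16 =40
r31=11111 pc5: +32 =72
r32=100000 pc1: +2 =74
r33=100001 pc2: +4 =78
r34=100010 pc2: +4 =82
r35=100011 pc3: +8 =90
r36=100100 pc2: +4 =94
r37=100101 pc3: +8 =102
r38=100110 pc3: +8 =110
r39=100111 pc4: +16 =126
r40=101000 pc2: +4 =130
r41=101001 pc3: +8 =138
r42=101010 pc3: +8 =146
r43=101011 pc4: +16 =162
r44=101100 pc3: +8 =170
r45=101101 pc4: +16 =186
r46=101110 pc4: +16 =202
r47=101111 pc5: +32 =234
r48=110000 pc2: +4 =238
r49=110001 pc3: +8 =246
r50=110010 pc3: +8 =254
r51=110011 pc4: +16 =270
r52=110100 pc3: +8 =278
r53=110101 pc4: +16 =294
r54=110110 pc4: +16 =310
r55=110111 pc5: +32 =342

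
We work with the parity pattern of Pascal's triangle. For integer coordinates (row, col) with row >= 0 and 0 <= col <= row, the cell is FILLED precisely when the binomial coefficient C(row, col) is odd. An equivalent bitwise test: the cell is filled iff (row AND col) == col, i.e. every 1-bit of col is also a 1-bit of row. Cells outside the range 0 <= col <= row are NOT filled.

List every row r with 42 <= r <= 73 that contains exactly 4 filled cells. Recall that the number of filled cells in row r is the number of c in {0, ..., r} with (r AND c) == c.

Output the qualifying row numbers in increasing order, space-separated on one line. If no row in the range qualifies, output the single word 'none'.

Answer: 48 65 66 68 72

Derivation:
Row r has 2^popcount(r) filled cells, so we need popcount(r) = log2(4) = 2.
Scan r = 42..73 and keep those with exactly 2 one-bits:
r=42=101010 popcount=3 -> skip
r=43=101011 popcount=4 -> skip
r=44=101100 popcount=3 -> skip
r=45=101101 popcount=4 -> skip
r=46=101110 popcount=4 -> skip
r=47=101111 popcount=5 -> skip
r=48=110000 popcount=2 -> KEEP
r=49=110001 popcount=3 -> skip
r=50=110010 popcount=3 -> skip
r=51=110011 popcount=4 -> skip
r=52=110100 popcount=3 -> skip
r=53=110101 popcount=4 -> skip
r=54=110110 popcount=4 -> skip
r=55=110111 popcount=5 -> skip
r=56=111000 popcount=3 -> skip
r=57=111001 popcount=4 -> skip
r=58=111010 popcount=4 -> skip
r=59=111011 popcount=5 -> skip
r=60=111100 popcount=4 -> skip
r=61=111101 popcount=5 -> skip
r=62=111110 popcount=5 -> skip
r=63=111111 popcount=6 -> skip
r=64=1000000 popcount=1 -> skip
r=65=1000001 popcount=2 -> KEEP
r=66=1000010 popcount=2 -> KEEP
r=67=1000011 popcount=3 -> skip
r=68=1000100 popcount=2 -> KEEP
r=69=1000101 popcount=3 -> skip
r=70=1000110 popcount=3 -> skip
r=71=1000111 popcount=4 -> skip
r=72=1001000 popcount=2 -> KEEP
r=73=1001001 popcount=3 -> skip
Kept rows: 48 65 66 68 72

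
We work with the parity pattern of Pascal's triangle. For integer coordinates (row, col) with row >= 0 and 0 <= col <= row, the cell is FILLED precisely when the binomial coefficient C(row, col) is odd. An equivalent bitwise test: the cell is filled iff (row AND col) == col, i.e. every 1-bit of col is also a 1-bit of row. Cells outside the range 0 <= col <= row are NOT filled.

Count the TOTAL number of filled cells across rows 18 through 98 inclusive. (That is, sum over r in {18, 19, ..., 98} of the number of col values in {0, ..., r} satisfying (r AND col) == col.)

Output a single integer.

Answer: 1148

Derivation:
r18=10010 pc2: +4 =4
r19=10011 pc3: +8 =12
r20=10100 pc2: +4 =16
r21=10101 pc3: +8 =24
r22=10110 pc3: +8 =32
r23=10111 pc4: +16 =48
r24=11000 pc2: +4 =52
r25=11001 pc3: +8 =60
r26=11010 pc3: +8 =68
r27=11011 pc4: +16 =84
r28=11100 pc3: +8 =92
r29=11101 pc4: +16 =108
r30=11110 pc4: +16 =124
r31=11111 pc5: +32 =156
r32=100000 pc1: +2 =158
r33=100001 pc2: +4 =162
r34=100010 pc2: +4 =166
r35=100011 pc3: +8 =174
r36=100100 pc2: +4 =178
r37=100101 pc3: +8 =186
r38=100110 pc3: +8 =194
r39=100111 pc4: +16 =210
r40=101000 pc2: +4 =214
r41=101001 pc3: +8 =222
r42=101010 pc3: +8 =230
r43=101011 pc4: +16 =246
r44=101100 pc3: +8 =254
r45=101101 pc4: +16 =270
r46=101110 pc4: +16 =286
r47=101111 pc5: +32 =318
r48=110000 pc2: +4 =322
r49=110001 pc3: +8 =330
r50=110010 pc3: +8 =338
r51=110011 pc4: +16 =354
r52=110100 pc3: +8 =362
r53=110101 pc4: +16 =378
r54=110110 pc4: +16 =394
r55=110111 pc5: +32 =426
r56=111000 pc3: +8 =434
r57=111001 pc4: +16 =450
r58=111010 pc4: +16 =466
r59=111011 pc5: +32 =498
r60=111100 pc4: +16 =514
r61=111101 pc5: +32 =546
r62=111110 pc5: +32 =578
r63=111111 pc6: +64 =642
r64=1000000 pc1: +2 =644
r65=1000001 pc2: +4 =648
r66=1000010 pc2: +4 =652
r67=1000011 pc3: +8 =660
r68=1000100 pc2: +4 =664
r69=1000101 pc3: +8 =672
r70=1000110 pc3: +8 =680
r71=1000111 pc4: +16 =696
r72=1001000 pc2: +4 =700
r73=1001001 pc3: +8 =708
r74=1001010 pc3: +8 =716
r75=1001011 pc4: +16 =732
r76=1001100 pc3: +8 =740
r77=1001101 pc4: +16 =756
r78=1001110 pc4: +16 =772
r79=1001111 pc5: +32 =804
r80=1010000 pc2: +4 =808
r81=1010001 pc3: +8 =816
r82=1010010 pc3: +8 =824
r83=1010011 pc4: +16 =840
r84=1010100 pc3: +8 =848
r85=1010101 pc4: +16 =864
r86=1010110 pc4: +16 =880
r87=1010111 pc5: +32 =912
r88=1011000 pc3: +8 =920
r89=1011001 pc4: +16 =936
r90=1011010 pc4: +16 =952
r91=1011011 pc5: +32 =984
r92=1011100 pc4: +16 =1000
r93=1011101 pc5: +32 =1032
r94=1011110 pc5: +32 =1064
r95=1011111 pc6: +64 =1128
r96=1100000 pc2: +4 =1132
r97=1100001 pc3: +8 =1140
r98=1100010 pc3: +8 =1148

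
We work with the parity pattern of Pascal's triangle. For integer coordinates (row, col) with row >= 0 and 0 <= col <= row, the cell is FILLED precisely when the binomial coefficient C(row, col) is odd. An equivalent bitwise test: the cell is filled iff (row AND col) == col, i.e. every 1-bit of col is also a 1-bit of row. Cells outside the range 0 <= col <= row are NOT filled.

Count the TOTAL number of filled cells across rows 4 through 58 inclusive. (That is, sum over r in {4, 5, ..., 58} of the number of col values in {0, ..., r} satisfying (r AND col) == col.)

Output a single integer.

r4=100 pc1: +2 =2
r5=101 pc2: +4 =6
r6=110 pc2: +4 =10
r7=111 pc3: +8 =18
r8=1000 pc1: +2 =20
r9=1001 pc2: +4 =24
r10=1010 pc2: +4 =28
r11=1011 pc3: +8 =36
r12=1100 pc2: +4 =40
r13=1101 pc3: +8 =48
r14=1110 pc3: +8 =56
r15=1111 pc4: +16 =72
r16=10000 pc1: +2 =74
r17=10001 pc2: +4 =78
r18=10010 pc2: +4 =82
r19=10011 pc3: +8 =90
r20=10100 pc2: +4 =94
r21=10101 pc3: +8 =102
r22=10110 pc3: +8 =110
r23=10111 pc4: +16 =126
r24=11000 pc2: +4 =130
r25=11001 pc3: +8 =138
r26=11010 pc3: +8 =146
r27=11011 pc4: +16 =162
r28=11100 pc3: +8 =170
r29=11101 pc4: +16 =186
r30=11110 pc4: +16 =202
r31=11111 pc5: +32 =234
r32=100000 pc1: +2 =236
r33=100001 pc2: +4 =240
r34=100010 pc2: +4 =244
r35=100011 pc3: +8 =252
r36=100100 pc2: +4 =256
r37=100101 pc3: +8 =264
r38=100110 pc3: +8 =272
r39=100111 pc4: +16 =288
r40=101000 pc2: +4 =292
r41=101001 pc3: +8 =300
r42=101010 pc3: +8 =308
r43=101011 pc4: +16 =324
r44=101100 pc3: +8 =332
r45=101101 pc4: +16 =348
r46=101110 pc4: +16 =364
r47=101111 pc5: +32 =396
r48=110000 pc2: +4 =400
r49=110001 pc3: +8 =408
r50=110010 pc3: +8 =416
r51=110011 pc4: +16 =432
r52=110100 pc3: +8 =440
r53=110101 pc4: +16 =456
r54=110110 pc4: +16 =472
r55=110111 pc5: +32 =504
r56=111000 pc3: +8 =512
r57=111001 pc4: +16 =528
r58=111010 pc4: +16 =544

Answer: 544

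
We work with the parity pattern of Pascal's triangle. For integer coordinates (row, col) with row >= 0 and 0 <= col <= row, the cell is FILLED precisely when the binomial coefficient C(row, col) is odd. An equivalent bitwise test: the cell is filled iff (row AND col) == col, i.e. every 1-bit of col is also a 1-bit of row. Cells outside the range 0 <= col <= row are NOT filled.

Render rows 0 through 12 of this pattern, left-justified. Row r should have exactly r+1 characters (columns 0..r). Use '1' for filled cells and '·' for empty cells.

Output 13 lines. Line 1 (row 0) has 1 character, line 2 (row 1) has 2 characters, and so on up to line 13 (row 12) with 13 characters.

Answer: 1
11
1·1
1111
1···1
11··11
1·1·1·1
11111111
1·······1
11······11
1·1·····1·1
1111····1111
1···1···1···1

Derivation:
r0=0: 1
r1=1: 11
r2=10: 1·1
r3=11: 1111
r4=100: 1···1
r5=101: 11··11
r6=110: 1·1·1·1
r7=111: 11111111
r8=1000: 1·······1
r9=1001: 11······11
r10=1010: 1·1·····1·1
r11=1011: 1111····1111
r12=1100: 1···1···1···1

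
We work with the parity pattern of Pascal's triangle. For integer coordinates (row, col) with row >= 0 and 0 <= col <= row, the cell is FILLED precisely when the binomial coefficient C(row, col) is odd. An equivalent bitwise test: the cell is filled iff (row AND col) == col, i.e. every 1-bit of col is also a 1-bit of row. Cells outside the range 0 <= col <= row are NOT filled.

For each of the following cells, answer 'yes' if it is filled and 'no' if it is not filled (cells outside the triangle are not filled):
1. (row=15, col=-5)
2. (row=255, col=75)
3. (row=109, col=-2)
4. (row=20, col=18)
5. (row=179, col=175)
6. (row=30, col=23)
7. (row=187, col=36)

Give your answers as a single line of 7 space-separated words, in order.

Answer: no yes no no no no no

Derivation:
(15,-5): col outside [0, 15] -> not filled
(255,75): row=0b11111111, col=0b1001011, row AND col = 0b1001011 = 75; 75 == 75 -> filled
(109,-2): col outside [0, 109] -> not filled
(20,18): row=0b10100, col=0b10010, row AND col = 0b10000 = 16; 16 != 18 -> empty
(179,175): row=0b10110011, col=0b10101111, row AND col = 0b10100011 = 163; 163 != 175 -> empty
(30,23): row=0b11110, col=0b10111, row AND col = 0b10110 = 22; 22 != 23 -> empty
(187,36): row=0b10111011, col=0b100100, row AND col = 0b100000 = 32; 32 != 36 -> empty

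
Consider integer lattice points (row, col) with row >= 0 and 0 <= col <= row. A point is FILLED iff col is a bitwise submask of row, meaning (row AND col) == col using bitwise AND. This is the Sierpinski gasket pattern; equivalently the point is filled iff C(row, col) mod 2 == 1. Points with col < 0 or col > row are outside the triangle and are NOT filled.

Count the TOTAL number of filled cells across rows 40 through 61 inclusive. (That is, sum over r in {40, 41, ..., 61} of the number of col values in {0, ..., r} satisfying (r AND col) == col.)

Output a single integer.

Answer: 336

Derivation:
r40=101000 pc2: +4 =4
r41=101001 pc3: +8 =12
r42=101010 pc3: +8 =20
r43=101011 pc4: +16 =36
r44=101100 pc3: +8 =44
r45=101101 pc4: +16 =60
r46=101110 pc4: +16 =76
r47=101111 pc5: +32 =108
r48=110000 pc2: +4 =112
r49=110001 pc3: +8 =120
r50=110010 pc3: +8 =128
r51=110011 pc4: +16 =144
r52=110100 pc3: +8 =152
r53=110101 pc4: +16 =168
r54=110110 pc4: +16 =184
r55=110111 pc5: +32 =216
r56=111000 pc3: +8 =224
r57=111001 pc4: +16 =240
r58=111010 pc4: +16 =256
r59=111011 pc5: +32 =288
r60=111100 pc4: +16 =304
r61=111101 pc5: +32 =336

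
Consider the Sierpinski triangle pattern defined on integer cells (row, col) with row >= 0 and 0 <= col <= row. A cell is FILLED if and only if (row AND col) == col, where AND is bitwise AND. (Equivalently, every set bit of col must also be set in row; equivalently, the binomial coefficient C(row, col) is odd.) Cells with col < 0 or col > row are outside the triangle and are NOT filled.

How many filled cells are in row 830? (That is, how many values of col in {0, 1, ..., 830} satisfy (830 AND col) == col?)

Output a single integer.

830 in binary = 1100111110
popcount(830) = number of 1-bits in 1100111110 = 7
A col c satisfies (830 AND c) == c iff every set bit of c is also set in 830; each of the 7 set bits of 830 can independently be on or off in c.
count = 2^7 = 128

Answer: 128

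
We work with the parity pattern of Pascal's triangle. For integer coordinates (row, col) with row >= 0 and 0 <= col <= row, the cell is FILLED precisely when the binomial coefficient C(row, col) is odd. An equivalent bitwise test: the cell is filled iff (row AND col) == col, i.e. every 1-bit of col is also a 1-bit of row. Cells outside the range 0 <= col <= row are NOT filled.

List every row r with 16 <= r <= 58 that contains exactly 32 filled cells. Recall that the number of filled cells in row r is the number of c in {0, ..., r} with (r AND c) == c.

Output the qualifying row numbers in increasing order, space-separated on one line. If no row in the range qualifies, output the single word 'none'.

Row r has 2^popcount(r) filled cells, so we need popcount(r) = log2(32) = 5.
Scan r = 16..58 and keep those with exactly 5 one-bits:
r=16=10000 popcount=1 -> skip
r=17=10001 popcount=2 -> skip
r=18=10010 popcount=2 -> skip
r=19=10011 popcount=3 -> skip
r=20=10100 popcount=2 -> skip
r=21=10101 popcount=3 -> skip
r=22=10110 popcount=3 -> skip
r=23=10111 popcount=4 -> skip
r=24=11000 popcount=2 -> skip
r=25=11001 popcount=3 -> skip
r=26=11010 popcount=3 -> skip
r=27=11011 popcount=4 -> skip
r=28=11100 popcount=3 -> skip
r=29=11101 popcount=4 -> skip
r=30=11110 popcount=4 -> skip
r=31=11111 popcount=5 -> KEEP
r=32=100000 popcount=1 -> skip
r=33=100001 popcount=2 -> skip
r=34=100010 popcount=2 -> skip
r=35=100011 popcount=3 -> skip
r=36=100100 popcount=2 -> skip
r=37=100101 popcount=3 -> skip
r=38=100110 popcount=3 -> skip
r=39=100111 popcount=4 -> skip
r=40=101000 popcount=2 -> skip
r=41=101001 popcount=3 -> skip
r=42=101010 popcount=3 -> skip
r=43=101011 popcount=4 -> skip
r=44=101100 popcount=3 -> skip
r=45=101101 popcount=4 -> skip
r=46=101110 popcount=4 -> skip
r=47=101111 popcount=5 -> KEEP
r=48=110000 popcount=2 -> skip
r=49=110001 popcount=3 -> skip
r=50=110010 popcount=3 -> skip
r=51=110011 popcount=4 -> skip
r=52=110100 popcount=3 -> skip
r=53=110101 popcount=4 -> skip
r=54=110110 popcount=4 -> skip
r=55=110111 popcount=5 -> KEEP
r=56=111000 popcount=3 -> skip
r=57=111001 popcount=4 -> skip
r=58=111010 popcount=4 -> skip
Kept rows: 31 47 55

Answer: 31 47 55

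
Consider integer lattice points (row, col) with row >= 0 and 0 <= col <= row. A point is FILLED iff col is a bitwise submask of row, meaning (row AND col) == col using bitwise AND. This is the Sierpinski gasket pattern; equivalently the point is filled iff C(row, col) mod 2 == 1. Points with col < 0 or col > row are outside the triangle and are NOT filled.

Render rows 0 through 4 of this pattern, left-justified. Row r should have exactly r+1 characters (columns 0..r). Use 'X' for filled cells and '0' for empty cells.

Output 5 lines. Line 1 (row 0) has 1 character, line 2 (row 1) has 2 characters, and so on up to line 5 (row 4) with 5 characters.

Answer: X
XX
X0X
XXXX
X000X

Derivation:
r0=0: X
r1=1: XX
r2=10: X0X
r3=11: XXXX
r4=100: X000X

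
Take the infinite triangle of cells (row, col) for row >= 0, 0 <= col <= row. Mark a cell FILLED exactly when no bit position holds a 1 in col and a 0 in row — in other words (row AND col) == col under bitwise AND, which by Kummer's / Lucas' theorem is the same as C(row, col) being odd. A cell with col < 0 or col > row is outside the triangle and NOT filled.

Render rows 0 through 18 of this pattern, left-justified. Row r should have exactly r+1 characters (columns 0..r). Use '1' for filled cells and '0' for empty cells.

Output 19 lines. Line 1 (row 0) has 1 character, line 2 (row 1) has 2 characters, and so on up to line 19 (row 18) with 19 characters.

Answer: 1
11
101
1111
10001
110011
1010101
11111111
100000001
1100000011
10100000101
111100001111
1000100010001
11001100110011
101010101010101
1111111111111111
10000000000000001
110000000000000011
1010000000000000101

Derivation:
r0=0: 1
r1=1: 11
r2=10: 101
r3=11: 1111
r4=100: 10001
r5=101: 110011
r6=110: 1010101
r7=111: 11111111
r8=1000: 100000001
r9=1001: 1100000011
r10=1010: 10100000101
r11=1011: 111100001111
r12=1100: 1000100010001
r13=1101: 11001100110011
r14=1110: 101010101010101
r15=1111: 1111111111111111
r16=10000: 10000000000000001
r17=10001: 110000000000000011
r18=10010: 1010000000000000101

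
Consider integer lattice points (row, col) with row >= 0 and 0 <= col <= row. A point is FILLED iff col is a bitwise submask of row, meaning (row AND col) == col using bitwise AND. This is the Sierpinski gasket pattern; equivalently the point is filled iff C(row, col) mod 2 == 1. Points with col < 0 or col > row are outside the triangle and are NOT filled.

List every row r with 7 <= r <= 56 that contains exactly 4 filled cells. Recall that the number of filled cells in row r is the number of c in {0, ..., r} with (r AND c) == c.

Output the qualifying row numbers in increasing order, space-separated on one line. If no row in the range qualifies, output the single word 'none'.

Row r has 2^popcount(r) filled cells, so we need popcount(r) = log2(4) = 2.
Scan r = 7..56 and keep those with exactly 2 one-bits:
r=7=111 popcount=3 -> skip
r=8=1000 popcount=1 -> skip
r=9=1001 popcount=2 -> KEEP
r=10=1010 popcount=2 -> KEEP
r=11=1011 popcount=3 -> skip
r=12=1100 popcount=2 -> KEEP
r=13=1101 popcount=3 -> skip
r=14=1110 popcount=3 -> skip
r=15=1111 popcount=4 -> skip
r=16=10000 popcount=1 -> skip
r=17=10001 popcount=2 -> KEEP
r=18=10010 popcount=2 -> KEEP
r=19=10011 popcount=3 -> skip
r=20=10100 popcount=2 -> KEEP
r=21=10101 popcount=3 -> skip
r=22=10110 popcount=3 -> skip
r=23=10111 popcount=4 -> skip
r=24=11000 popcount=2 -> KEEP
r=25=11001 popcount=3 -> skip
r=26=11010 popcount=3 -> skip
r=27=11011 popcount=4 -> skip
r=28=11100 popcount=3 -> skip
r=29=11101 popcount=4 -> skip
r=30=11110 popcount=4 -> skip
r=31=11111 popcount=5 -> skip
r=32=100000 popcount=1 -> skip
r=33=100001 popcount=2 -> KEEP
r=34=100010 popcount=2 -> KEEP
r=35=100011 popcount=3 -> skip
r=36=100100 popcount=2 -> KEEP
r=37=100101 popcount=3 -> skip
r=38=100110 popcount=3 -> skip
r=39=100111 popcount=4 -> skip
r=40=101000 popcount=2 -> KEEP
r=41=101001 popcount=3 -> skip
r=42=101010 popcount=3 -> skip
r=43=101011 popcount=4 -> skip
r=44=101100 popcount=3 -> skip
r=45=101101 popcount=4 -> skip
r=46=101110 popcount=4 -> skip
r=47=101111 popcount=5 -> skip
r=48=110000 popcount=2 -> KEEP
r=49=110001 popcount=3 -> skip
r=50=110010 popcount=3 -> skip
r=51=110011 popcount=4 -> skip
r=52=110100 popcount=3 -> skip
r=53=110101 popcount=4 -> skip
r=54=110110 popcount=4 -> skip
r=55=110111 popcount=5 -> skip
r=56=111000 popcount=3 -> skip
Kept rows: 9 10 12 17 18 20 24 33 34 36 40 48

Answer: 9 10 12 17 18 20 24 33 34 36 40 48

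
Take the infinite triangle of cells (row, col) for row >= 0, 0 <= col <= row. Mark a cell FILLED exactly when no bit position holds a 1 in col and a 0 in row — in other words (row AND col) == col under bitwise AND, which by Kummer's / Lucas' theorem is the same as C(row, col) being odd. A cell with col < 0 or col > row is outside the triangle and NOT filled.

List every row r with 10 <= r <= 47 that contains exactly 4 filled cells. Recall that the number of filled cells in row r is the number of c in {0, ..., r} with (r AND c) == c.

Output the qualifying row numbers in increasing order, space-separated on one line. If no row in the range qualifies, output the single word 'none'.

Answer: 10 12 17 18 20 24 33 34 36 40

Derivation:
Row r has 2^popcount(r) filled cells, so we need popcount(r) = log2(4) = 2.
Scan r = 10..47 and keep those with exactly 2 one-bits:
r=10=1010 popcount=2 -> KEEP
r=11=1011 popcount=3 -> skip
r=12=1100 popcount=2 -> KEEP
r=13=1101 popcount=3 -> skip
r=14=1110 popcount=3 -> skip
r=15=1111 popcount=4 -> skip
r=16=10000 popcount=1 -> skip
r=17=10001 popcount=2 -> KEEP
r=18=10010 popcount=2 -> KEEP
r=19=10011 popcount=3 -> skip
r=20=10100 popcount=2 -> KEEP
r=21=10101 popcount=3 -> skip
r=22=10110 popcount=3 -> skip
r=23=10111 popcount=4 -> skip
r=24=11000 popcount=2 -> KEEP
r=25=11001 popcount=3 -> skip
r=26=11010 popcount=3 -> skip
r=27=11011 popcount=4 -> skip
r=28=11100 popcount=3 -> skip
r=29=11101 popcount=4 -> skip
r=30=11110 popcount=4 -> skip
r=31=11111 popcount=5 -> skip
r=32=100000 popcount=1 -> skip
r=33=100001 popcount=2 -> KEEP
r=34=100010 popcount=2 -> KEEP
r=35=100011 popcount=3 -> skip
r=36=100100 popcount=2 -> KEEP
r=37=100101 popcount=3 -> skip
r=38=100110 popcount=3 -> skip
r=39=100111 popcount=4 -> skip
r=40=101000 popcount=2 -> KEEP
r=41=101001 popcount=3 -> skip
r=42=101010 popcount=3 -> skip
r=43=101011 popcount=4 -> skip
r=44=101100 popcount=3 -> skip
r=45=101101 popcount=4 -> skip
r=46=101110 popcount=4 -> skip
r=47=101111 popcount=5 -> skip
Kept rows: 10 12 17 18 20 24 33 34 36 40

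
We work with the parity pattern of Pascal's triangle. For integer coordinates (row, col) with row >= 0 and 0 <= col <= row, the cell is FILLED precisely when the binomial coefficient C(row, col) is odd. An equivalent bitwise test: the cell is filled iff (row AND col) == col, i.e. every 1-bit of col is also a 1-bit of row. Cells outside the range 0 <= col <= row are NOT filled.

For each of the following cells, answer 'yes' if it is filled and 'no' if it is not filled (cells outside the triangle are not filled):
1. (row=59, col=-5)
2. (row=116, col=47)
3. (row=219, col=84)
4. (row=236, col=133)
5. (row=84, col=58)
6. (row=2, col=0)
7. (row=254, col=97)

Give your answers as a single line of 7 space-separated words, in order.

(59,-5): col outside [0, 59] -> not filled
(116,47): row=0b1110100, col=0b101111, row AND col = 0b100100 = 36; 36 != 47 -> empty
(219,84): row=0b11011011, col=0b1010100, row AND col = 0b1010000 = 80; 80 != 84 -> empty
(236,133): row=0b11101100, col=0b10000101, row AND col = 0b10000100 = 132; 132 != 133 -> empty
(84,58): row=0b1010100, col=0b111010, row AND col = 0b10000 = 16; 16 != 58 -> empty
(2,0): row=0b10, col=0b0, row AND col = 0b0 = 0; 0 == 0 -> filled
(254,97): row=0b11111110, col=0b1100001, row AND col = 0b1100000 = 96; 96 != 97 -> empty

Answer: no no no no no yes no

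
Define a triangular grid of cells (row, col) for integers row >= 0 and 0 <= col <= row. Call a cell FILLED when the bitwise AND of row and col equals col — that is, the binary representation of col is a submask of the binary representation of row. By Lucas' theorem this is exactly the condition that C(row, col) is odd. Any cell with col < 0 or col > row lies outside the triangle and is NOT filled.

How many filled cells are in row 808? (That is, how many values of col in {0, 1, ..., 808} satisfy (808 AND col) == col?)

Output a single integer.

808 in binary = 1100101000
popcount(808) = number of 1-bits in 1100101000 = 4
A col c satisfies (808 AND c) == c iff every set bit of c is also set in 808; each of the 4 set bits of 808 can independently be on or off in c.
count = 2^4 = 16

Answer: 16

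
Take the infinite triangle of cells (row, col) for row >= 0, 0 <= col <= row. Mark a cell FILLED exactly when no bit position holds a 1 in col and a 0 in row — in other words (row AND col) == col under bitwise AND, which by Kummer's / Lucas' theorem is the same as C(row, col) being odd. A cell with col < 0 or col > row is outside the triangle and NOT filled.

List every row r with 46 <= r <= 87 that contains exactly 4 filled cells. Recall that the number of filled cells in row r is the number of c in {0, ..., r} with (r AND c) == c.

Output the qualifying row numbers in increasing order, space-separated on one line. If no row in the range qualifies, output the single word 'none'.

Row r has 2^popcount(r) filled cells, so we need popcount(r) = log2(4) = 2.
Scan r = 46..87 and keep those with exactly 2 one-bits:
r=46=101110 popcount=4 -> skip
r=47=101111 popcount=5 -> skip
r=48=110000 popcount=2 -> KEEP
r=49=110001 popcount=3 -> skip
r=50=110010 popcount=3 -> skip
r=51=110011 popcount=4 -> skip
r=52=110100 popcount=3 -> skip
r=53=110101 popcount=4 -> skip
r=54=110110 popcount=4 -> skip
r=55=110111 popcount=5 -> skip
r=56=111000 popcount=3 -> skip
r=57=111001 popcount=4 -> skip
r=58=111010 popcount=4 -> skip
r=59=111011 popcount=5 -> skip
r=60=111100 popcount=4 -> skip
r=61=111101 popcount=5 -> skip
r=62=111110 popcount=5 -> skip
r=63=111111 popcount=6 -> skip
r=64=1000000 popcount=1 -> skip
r=65=1000001 popcount=2 -> KEEP
r=66=1000010 popcount=2 -> KEEP
r=67=1000011 popcount=3 -> skip
r=68=1000100 popcount=2 -> KEEP
r=69=1000101 popcount=3 -> skip
r=70=1000110 popcount=3 -> skip
r=71=1000111 popcount=4 -> skip
r=72=1001000 popcount=2 -> KEEP
r=73=1001001 popcount=3 -> skip
r=74=1001010 popcount=3 -> skip
r=75=1001011 popcount=4 -> skip
r=76=1001100 popcount=3 -> skip
r=77=1001101 popcount=4 -> skip
r=78=1001110 popcount=4 -> skip
r=79=1001111 popcount=5 -> skip
r=80=1010000 popcount=2 -> KEEP
r=81=1010001 popcount=3 -> skip
r=82=1010010 popcount=3 -> skip
r=83=1010011 popcount=4 -> skip
r=84=1010100 popcount=3 -> skip
r=85=1010101 popcount=4 -> skip
r=86=1010110 popcount=4 -> skip
r=87=1010111 popcount=5 -> skip
Kept rows: 48 65 66 68 72 80

Answer: 48 65 66 68 72 80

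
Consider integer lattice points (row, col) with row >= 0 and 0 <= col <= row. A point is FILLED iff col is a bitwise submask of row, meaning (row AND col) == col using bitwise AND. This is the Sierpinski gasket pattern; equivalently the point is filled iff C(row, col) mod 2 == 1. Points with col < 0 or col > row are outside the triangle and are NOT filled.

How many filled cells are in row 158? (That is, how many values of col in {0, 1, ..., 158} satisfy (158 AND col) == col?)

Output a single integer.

Answer: 32

Derivation:
158 in binary = 10011110
popcount(158) = number of 1-bits in 10011110 = 5
A col c satisfies (158 AND c) == c iff every set bit of c is also set in 158; each of the 5 set bits of 158 can independently be on or off in c.
count = 2^5 = 32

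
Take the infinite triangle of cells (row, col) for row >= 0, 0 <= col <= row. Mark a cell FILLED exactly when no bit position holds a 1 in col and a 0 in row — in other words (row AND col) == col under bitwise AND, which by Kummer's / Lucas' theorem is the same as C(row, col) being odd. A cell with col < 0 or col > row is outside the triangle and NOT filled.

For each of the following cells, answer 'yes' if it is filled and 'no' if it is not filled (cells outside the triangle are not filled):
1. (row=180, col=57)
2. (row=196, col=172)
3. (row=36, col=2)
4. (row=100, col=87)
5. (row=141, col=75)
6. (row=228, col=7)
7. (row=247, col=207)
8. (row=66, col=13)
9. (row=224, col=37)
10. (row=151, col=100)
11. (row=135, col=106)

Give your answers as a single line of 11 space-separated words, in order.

(180,57): row=0b10110100, col=0b111001, row AND col = 0b110000 = 48; 48 != 57 -> empty
(196,172): row=0b11000100, col=0b10101100, row AND col = 0b10000100 = 132; 132 != 172 -> empty
(36,2): row=0b100100, col=0b10, row AND col = 0b0 = 0; 0 != 2 -> empty
(100,87): row=0b1100100, col=0b1010111, row AND col = 0b1000100 = 68; 68 != 87 -> empty
(141,75): row=0b10001101, col=0b1001011, row AND col = 0b1001 = 9; 9 != 75 -> empty
(228,7): row=0b11100100, col=0b111, row AND col = 0b100 = 4; 4 != 7 -> empty
(247,207): row=0b11110111, col=0b11001111, row AND col = 0b11000111 = 199; 199 != 207 -> empty
(66,13): row=0b1000010, col=0b1101, row AND col = 0b0 = 0; 0 != 13 -> empty
(224,37): row=0b11100000, col=0b100101, row AND col = 0b100000 = 32; 32 != 37 -> empty
(151,100): row=0b10010111, col=0b1100100, row AND col = 0b100 = 4; 4 != 100 -> empty
(135,106): row=0b10000111, col=0b1101010, row AND col = 0b10 = 2; 2 != 106 -> empty

Answer: no no no no no no no no no no no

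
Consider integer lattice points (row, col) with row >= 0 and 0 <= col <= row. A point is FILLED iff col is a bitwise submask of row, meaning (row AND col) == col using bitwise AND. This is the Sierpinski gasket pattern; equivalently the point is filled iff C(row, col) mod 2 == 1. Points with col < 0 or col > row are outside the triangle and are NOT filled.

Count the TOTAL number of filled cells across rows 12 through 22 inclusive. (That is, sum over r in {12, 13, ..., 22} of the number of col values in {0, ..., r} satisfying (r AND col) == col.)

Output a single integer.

r12=1100 pc2: +4 =4
r13=1101 pc3: +8 =12
r14=1110 pc3: +8 =20
r15=1111 pc4: +16 =36
r16=10000 pc1: +2 =38
r17=10001 pc2: +4 =42
r18=10010 pc2: +4 =46
r19=10011 pc3: +8 =54
r20=10100 pc2: +4 =58
r21=10101 pc3: +8 =66
r22=10110 pc3: +8 =74

Answer: 74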